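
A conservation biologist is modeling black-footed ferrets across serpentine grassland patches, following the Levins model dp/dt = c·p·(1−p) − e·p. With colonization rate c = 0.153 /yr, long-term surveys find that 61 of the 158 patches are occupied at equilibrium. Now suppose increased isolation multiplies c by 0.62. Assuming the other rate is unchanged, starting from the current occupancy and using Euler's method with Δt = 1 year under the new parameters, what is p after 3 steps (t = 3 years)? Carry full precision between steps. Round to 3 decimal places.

0.348

Observed p* = 61/158 = 0.38608.
Balance c(1−p*) = e gives e = 0.153×(1 − 0.38608) = 0.09393.
Starting from p₀ = 0.38608; update p ← p + (dp/dt)·Δt with the new parameters.
step 1: Δp = -0.01378, p = 0.37230
step 2: Δp = -0.01280, p = 0.35949
step 3: Δp = -0.01193, p = 0.34757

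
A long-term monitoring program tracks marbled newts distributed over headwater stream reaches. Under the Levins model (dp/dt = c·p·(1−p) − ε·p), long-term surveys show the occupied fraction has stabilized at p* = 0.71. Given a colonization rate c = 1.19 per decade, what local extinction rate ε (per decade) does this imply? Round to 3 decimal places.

0.345

At equilibrium c(1−p*) = ε.
ε = 1.19 × (1 − 0.71) = 1.19 × 0.2900 = 0.3451.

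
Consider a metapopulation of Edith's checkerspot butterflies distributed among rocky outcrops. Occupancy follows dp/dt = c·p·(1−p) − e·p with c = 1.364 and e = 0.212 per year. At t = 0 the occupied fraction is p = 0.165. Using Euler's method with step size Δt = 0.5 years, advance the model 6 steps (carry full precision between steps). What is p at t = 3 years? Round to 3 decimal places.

0.759

Update rule: p ← p + [c·p·(1−p) − e·p]·Δt with Δt = 0.5.
  1  |  dp/dt·Δt = +0.076473  |  p_1 = 0.241473
  2  |  dp/dt·Δt = +0.099321  |  p_2 = 0.340794
  3  |  dp/dt·Δt = +0.117089  |  p_3 = 0.457883
  4  |  dp/dt·Δt = +0.120755  |  p_4 = 0.578638
  5  |  dp/dt·Δt = +0.104947  |  p_5 = 0.683585
  6  |  dp/dt·Δt = +0.075054  |  p_6 = 0.758639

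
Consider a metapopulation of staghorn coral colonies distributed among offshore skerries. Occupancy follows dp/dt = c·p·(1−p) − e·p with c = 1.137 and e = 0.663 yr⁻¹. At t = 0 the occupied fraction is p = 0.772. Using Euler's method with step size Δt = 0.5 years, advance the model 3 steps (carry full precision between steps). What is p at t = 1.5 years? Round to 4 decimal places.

0.5061

Update rule: p ← p + [c·p·(1−p) − e·p]·Δt with Δt = 0.5.
t = 0.5: p = 0.77200 + (-0.15585) = 0.61615
t = 1: p = 0.61615 + (-0.06980) = 0.54635
t = 1.5: p = 0.54635 + (-0.04021) = 0.50614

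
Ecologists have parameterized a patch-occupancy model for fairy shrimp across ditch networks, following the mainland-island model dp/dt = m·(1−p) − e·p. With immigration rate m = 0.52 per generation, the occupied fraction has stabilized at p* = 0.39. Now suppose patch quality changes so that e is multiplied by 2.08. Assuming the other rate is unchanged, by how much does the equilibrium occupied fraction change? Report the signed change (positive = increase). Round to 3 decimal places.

Balance m(1−p*) = e·p* gives e = m(1−p*)/p* = 0.52×0.61000/0.39000 = 0.81333.
New p* = m/(m+e) = 0.52000/(0.52000+1.69173) = 0.23511.
Δp* = 0.23511 − 0.39000 = -0.15489.

-0.155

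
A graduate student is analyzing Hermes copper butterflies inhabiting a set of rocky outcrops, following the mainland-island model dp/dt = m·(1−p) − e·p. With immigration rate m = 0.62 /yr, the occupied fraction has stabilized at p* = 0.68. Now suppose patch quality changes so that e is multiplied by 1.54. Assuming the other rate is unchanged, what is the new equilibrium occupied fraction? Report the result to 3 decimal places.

Balance m(1−p*) = e·p* gives e = m(1−p*)/p* = 0.62×0.32000/0.68000 = 0.29176.
New p* = m/(m+e) = 0.62000/(0.62000+0.44931) = 0.57981.

0.580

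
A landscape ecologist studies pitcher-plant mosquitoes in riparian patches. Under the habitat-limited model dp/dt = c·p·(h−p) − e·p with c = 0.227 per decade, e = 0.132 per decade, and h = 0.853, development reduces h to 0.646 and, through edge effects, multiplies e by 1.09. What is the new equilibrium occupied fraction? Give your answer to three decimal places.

0.012

Before: p* = h − e/c = 0.853 − 0.132/0.227 = 0.853 − 0.5815 = 0.2715.
After: c = 0.227, e = 0.14388, h = 0.646; p* = 0.646 − 0.14388/0.227 = 0.0122.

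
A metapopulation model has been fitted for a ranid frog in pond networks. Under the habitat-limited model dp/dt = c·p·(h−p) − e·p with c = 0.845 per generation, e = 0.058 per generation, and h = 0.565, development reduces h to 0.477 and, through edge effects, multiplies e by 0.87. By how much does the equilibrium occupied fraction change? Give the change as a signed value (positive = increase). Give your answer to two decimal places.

-0.08

Before: p* = h − e/c = 0.565 − 0.058/0.845 = 0.565 − 0.0686 = 0.4964.
After: c = 0.845, e = 0.05046, h = 0.477; p* = 0.477 − 0.05046/0.845 = 0.4173.
Δp* = 0.4173 − 0.4964 = -0.0791.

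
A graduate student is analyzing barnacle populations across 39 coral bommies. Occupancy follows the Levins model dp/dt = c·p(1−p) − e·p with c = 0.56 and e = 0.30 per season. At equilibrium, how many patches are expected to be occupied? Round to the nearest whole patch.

p* = 1 − e/c = 1 − 0.30/0.56 = 0.4643.
Expected occupied patches = N × p* = 39 × 0.4643 = 18.11 ≈ 18.

18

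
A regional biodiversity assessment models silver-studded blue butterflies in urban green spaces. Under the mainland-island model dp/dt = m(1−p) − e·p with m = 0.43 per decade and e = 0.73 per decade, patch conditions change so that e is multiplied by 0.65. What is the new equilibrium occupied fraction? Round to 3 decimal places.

0.475

Before: p* = 0.43/(0.43+0.73) = 0.3707.
After: m = 0.43, e = 0.4745; p* = 0.43/0.9045 = 0.4754.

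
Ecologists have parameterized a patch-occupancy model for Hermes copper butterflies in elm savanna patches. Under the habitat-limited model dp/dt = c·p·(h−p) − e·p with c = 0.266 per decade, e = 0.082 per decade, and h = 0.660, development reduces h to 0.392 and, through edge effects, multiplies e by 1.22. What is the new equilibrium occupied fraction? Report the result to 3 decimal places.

Before: p* = h − e/c = 0.660 − 0.082/0.266 = 0.660 − 0.3083 = 0.3517.
After: c = 0.266, e = 0.10004, h = 0.392; p* = 0.392 − 0.10004/0.266 = 0.0159.

0.016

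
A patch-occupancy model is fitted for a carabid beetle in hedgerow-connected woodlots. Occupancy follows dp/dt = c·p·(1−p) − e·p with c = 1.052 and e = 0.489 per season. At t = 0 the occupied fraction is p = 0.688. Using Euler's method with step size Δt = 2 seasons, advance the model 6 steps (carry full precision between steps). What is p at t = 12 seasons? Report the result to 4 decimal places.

Update rule: p ← p + [c·p·(1−p) − e·p]·Δt with Δt = 2.
  1  |  dp/dt·Δt = -0.221228  |  p_1 = 0.466772
  2  |  dp/dt·Δt = +0.067174  |  p_2 = 0.533946
  3  |  dp/dt·Δt = +0.001376  |  p_3 = 0.535322
  4  |  dp/dt·Δt = -0.000170  |  p_4 = 0.535152
  5  |  dp/dt·Δt = +0.000022  |  p_5 = 0.535174
  6  |  dp/dt·Δt = -0.000003  |  p_6 = 0.535171

0.5352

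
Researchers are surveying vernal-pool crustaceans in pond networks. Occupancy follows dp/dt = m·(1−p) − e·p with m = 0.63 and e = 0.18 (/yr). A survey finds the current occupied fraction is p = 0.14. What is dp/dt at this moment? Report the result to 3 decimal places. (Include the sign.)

Colonization term: m·(1−p) = 0.63×0.8600 = 0.54180.
Extinction term: e·p = 0.02520.
dp/dt = 0.54180 − 0.02520 = 0.51660.

0.517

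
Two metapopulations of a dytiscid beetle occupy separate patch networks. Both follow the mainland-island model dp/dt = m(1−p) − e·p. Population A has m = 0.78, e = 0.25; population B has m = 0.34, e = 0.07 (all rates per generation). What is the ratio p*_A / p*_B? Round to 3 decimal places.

0.913

A: p*_A = m/(m+e) = 0.78/1.0300 = 0.7573.
B: p*_B = 0.34/0.4100 = 0.8293.
p*_A / p*_B = 0.7573/0.8293 = 0.9132.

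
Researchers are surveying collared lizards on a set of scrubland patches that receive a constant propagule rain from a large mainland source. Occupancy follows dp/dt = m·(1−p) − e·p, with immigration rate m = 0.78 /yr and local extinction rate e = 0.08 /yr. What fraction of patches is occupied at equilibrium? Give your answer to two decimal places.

0.91

At equilibrium the propagule rain into empty patches balances local extinction: m(1−p*) = e·p*.
p* = m/(m+e) = 0.78/(0.78+0.08) = 0.78/0.8600 = 0.9070.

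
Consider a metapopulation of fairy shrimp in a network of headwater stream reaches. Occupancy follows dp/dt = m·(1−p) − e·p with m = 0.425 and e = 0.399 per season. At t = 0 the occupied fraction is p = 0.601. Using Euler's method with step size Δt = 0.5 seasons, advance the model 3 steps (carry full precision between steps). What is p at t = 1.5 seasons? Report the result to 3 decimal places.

0.533

Update rule: p ← p + [m·(1−p) − e·p]·Δt with Δt = 0.5.
p: 0.60100 → 0.56589  (Δp = -0.03511)
p: 0.56589 → 0.54524  (Δp = -0.02065)
p: 0.54524 → 0.53310  (Δp = -0.01214)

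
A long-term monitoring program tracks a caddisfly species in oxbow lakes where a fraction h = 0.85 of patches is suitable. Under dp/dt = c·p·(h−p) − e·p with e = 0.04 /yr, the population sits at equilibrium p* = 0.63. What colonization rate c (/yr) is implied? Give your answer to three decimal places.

0.182

At equilibrium c(h−p*) = e, so c = e/(h−p*).
c = 0.04/(0.85 − 0.63) = 0.04/0.2200 = 0.1818.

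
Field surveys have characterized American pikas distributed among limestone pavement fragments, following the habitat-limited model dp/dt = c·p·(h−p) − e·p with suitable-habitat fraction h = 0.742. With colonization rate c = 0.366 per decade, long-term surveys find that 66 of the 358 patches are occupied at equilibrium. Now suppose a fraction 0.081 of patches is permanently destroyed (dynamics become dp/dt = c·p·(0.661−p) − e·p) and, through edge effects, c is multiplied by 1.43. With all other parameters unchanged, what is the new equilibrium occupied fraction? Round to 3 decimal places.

0.271

Observed p* = 66/358 = 0.18436.
Balance c(h−p*) = e gives e = 0.366×(0.742 − 0.18436) = 0.20410.
New p* = 0.661 − e/c = 0.661 − 0.20410/0.52338 = 0.27103.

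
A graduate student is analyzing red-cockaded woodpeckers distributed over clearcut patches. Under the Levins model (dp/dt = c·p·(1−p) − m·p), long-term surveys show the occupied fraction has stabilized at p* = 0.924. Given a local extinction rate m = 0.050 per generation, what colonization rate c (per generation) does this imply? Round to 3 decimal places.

At equilibrium c(1−p*) = m, so c = m/(1−p*).
c = 0.050/(1 − 0.924) = 0.050/0.0760 = 0.6579.

0.658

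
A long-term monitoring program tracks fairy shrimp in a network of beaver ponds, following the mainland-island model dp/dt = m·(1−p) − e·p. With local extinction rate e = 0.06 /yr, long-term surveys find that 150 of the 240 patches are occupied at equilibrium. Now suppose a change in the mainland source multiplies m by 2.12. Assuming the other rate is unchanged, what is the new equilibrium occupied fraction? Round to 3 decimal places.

0.779

Observed p* = 150/240 = 0.62500.
Balance m(1−p*) = e·p* gives m = e·p*/(1−p*) = 0.06×0.62500/0.37500 = 0.10000.
New p* = m/(m+e) = 0.21200/(0.21200+0.06000) = 0.77941.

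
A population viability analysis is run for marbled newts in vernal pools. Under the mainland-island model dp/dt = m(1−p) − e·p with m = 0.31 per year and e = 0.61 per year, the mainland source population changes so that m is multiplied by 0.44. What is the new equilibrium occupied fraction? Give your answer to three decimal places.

0.183

Before: p* = 0.31/(0.31+0.61) = 0.3370.
After: m = 0.1364, e = 0.61; p* = 0.1364/0.7464 = 0.1827.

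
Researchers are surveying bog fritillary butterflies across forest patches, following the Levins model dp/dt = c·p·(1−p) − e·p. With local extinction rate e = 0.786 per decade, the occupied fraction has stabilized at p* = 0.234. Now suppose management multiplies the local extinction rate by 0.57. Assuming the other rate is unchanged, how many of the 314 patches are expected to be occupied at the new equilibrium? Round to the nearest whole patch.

Balance c(1−p*) = e gives c = e/(1 − 0.23400) = 0.786/0.76600 = 1.02611.
New p* = 1 − e/c = 1 − 0.44802/1.02611 = 0.56338.
Expected occupied = 314 × 0.56338 = 176.90 ≈ 177.

177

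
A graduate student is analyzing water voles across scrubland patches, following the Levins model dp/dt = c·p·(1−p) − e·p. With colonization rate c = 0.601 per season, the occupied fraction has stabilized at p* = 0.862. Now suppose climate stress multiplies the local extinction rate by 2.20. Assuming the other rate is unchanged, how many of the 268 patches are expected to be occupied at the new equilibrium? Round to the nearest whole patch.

Balance c(1−p*) = e gives e = 0.601×(1 − 0.86200) = 0.08294.
New p* = 1 − e/c = 1 − 0.18247/0.60100 = 0.69639.
Expected occupied = 268 × 0.69639 = 186.63 ≈ 187.

187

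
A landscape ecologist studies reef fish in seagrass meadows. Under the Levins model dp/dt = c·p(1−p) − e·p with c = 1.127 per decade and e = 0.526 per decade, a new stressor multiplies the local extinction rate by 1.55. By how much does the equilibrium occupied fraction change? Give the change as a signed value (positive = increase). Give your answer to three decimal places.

-0.257

Before: p* = 1 − 0.526/1.127 = 0.5333.
After the change, c = 1.127, e = 0.8153, so p* = 1 − 0.8153/1.127 = 0.2766.
Δp* = 0.2766 − 0.5333 = -0.2567.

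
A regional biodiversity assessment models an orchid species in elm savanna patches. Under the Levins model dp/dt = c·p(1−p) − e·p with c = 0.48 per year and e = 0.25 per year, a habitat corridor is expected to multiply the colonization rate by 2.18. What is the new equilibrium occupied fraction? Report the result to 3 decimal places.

0.761

Before: p* = 1 − 0.25/0.48 = 0.4792.
After the change, c = 1.0464, e = 0.25, so p* = 1 − 0.25/1.0464 = 0.7611.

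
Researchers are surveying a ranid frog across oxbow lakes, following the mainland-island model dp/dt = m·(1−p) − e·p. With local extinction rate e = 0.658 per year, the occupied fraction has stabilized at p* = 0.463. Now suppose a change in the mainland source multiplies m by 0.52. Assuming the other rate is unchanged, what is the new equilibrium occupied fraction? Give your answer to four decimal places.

Balance m(1−p*) = e·p* gives m = e·p*/(1−p*) = 0.658×0.46300/0.53700 = 0.56733.
New p* = m/(m+e) = 0.29501/(0.29501+0.65800) = 0.30956.

0.3096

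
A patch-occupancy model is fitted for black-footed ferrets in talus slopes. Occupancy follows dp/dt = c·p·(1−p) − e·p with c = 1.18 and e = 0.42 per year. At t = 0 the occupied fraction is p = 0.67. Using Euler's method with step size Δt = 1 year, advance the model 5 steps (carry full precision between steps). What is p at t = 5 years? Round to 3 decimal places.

0.644

Update rule: p ← p + [c·p·(1−p) − e·p]·Δt with Δt = 1.
  1  |  dp/dt·Δt = -0.020502  |  p_1 = 0.649498
  2  |  dp/dt·Δt = -0.004162  |  p_2 = 0.645336
  3  |  dp/dt·Δt = -0.000966  |  p_3 = 0.644370
  4  |  dp/dt·Δt = -0.000230  |  p_4 = 0.644140
  5  |  dp/dt·Δt = -0.000055  |  p_5 = 0.644085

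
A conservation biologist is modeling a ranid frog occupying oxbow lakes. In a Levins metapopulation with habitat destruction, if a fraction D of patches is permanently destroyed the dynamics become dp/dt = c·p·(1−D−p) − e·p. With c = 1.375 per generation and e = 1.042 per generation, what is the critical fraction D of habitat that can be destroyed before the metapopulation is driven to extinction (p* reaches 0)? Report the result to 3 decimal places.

0.242

The nontrivial equilibrium is p* = (1−D) − e/c; extinction occurs when this hits zero.
So D_crit = 1 − e/c = 1 − 1.042/1.375 = 1 − 0.7578 = 0.2422.
This equals the undisturbed p*, a classic result of Lande's extension.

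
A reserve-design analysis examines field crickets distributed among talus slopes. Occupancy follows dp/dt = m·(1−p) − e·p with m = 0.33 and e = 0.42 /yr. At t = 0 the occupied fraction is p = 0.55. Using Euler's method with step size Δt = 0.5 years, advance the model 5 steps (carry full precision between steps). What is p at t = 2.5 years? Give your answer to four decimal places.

Update rule: p ← p + [m·(1−p) − e·p]·Δt with Δt = 0.5.
step 1: Δp = -0.04125, p = 0.50875
step 2: Δp = -0.02578, p = 0.48297
step 3: Δp = -0.01611, p = 0.46686
step 4: Δp = -0.01007, p = 0.45678
step 5: Δp = -0.00629, p = 0.45049

0.4505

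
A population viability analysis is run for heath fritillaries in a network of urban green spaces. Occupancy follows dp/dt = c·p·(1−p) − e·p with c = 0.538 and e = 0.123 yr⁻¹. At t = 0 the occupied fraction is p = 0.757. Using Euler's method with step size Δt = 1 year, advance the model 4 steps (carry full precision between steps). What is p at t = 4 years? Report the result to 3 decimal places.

0.770

Update rule: p ← p + [c·p·(1−p) − e·p]·Δt with Δt = 1.
  1  |  dp/dt·Δt = +0.005855  |  p_1 = 0.762855
  2  |  dp/dt·Δt = +0.003497  |  p_2 = 0.766352
  3  |  dp/dt·Δt = +0.002071  |  p_3 = 0.768423
  4  |  dp/dt·Δt = +0.001221  |  p_4 = 0.769644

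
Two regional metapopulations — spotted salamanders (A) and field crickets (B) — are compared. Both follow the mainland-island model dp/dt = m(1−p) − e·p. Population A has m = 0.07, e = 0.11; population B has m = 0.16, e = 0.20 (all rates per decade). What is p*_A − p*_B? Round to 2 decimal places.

A: p*_A = m/(m+e) = 0.07/0.1800 = 0.3889.
B: p*_B = 0.16/0.3600 = 0.4444.
p*_A − p*_B = 0.3889 − 0.4444 = -0.0556.

-0.06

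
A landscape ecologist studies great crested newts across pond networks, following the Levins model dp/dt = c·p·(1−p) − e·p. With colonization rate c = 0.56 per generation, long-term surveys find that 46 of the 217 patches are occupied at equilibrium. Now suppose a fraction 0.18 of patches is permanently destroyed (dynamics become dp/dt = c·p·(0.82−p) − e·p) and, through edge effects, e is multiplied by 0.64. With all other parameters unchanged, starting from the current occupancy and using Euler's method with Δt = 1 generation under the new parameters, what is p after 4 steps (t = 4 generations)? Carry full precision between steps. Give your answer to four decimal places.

0.2559

Observed p* = 46/217 = 0.21198.
Balance c(1−p*) = e gives e = 0.56×(1 − 0.21198) = 0.44129.
Starting from p₀ = 0.21198; update p ← p + (dp/dt)·Δt with the new parameters.
t = 1: p = 0.21198 + (+0.01231) = 0.22429
t = 2: p = 0.22429 + (+0.01148) = 0.23577
t = 3: p = 0.23577 + (+0.01055) = 0.24632
t = 4: p = 0.24632 + (+0.00957) = 0.25588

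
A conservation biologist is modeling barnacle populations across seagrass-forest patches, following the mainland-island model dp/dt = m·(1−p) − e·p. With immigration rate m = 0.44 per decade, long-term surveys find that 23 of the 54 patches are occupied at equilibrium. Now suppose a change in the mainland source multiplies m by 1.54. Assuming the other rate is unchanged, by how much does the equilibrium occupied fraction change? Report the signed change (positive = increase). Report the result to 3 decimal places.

0.107

Observed p* = 23/54 = 0.42593.
Balance m(1−p*) = e·p* gives e = m(1−p*)/p* = 0.44×0.57407/0.42593 = 0.59303.
New p* = m/(m+e) = 0.67760/(0.67760+0.59303) = 0.53328.
Δp* = 0.53328 − 0.42593 = +0.10735.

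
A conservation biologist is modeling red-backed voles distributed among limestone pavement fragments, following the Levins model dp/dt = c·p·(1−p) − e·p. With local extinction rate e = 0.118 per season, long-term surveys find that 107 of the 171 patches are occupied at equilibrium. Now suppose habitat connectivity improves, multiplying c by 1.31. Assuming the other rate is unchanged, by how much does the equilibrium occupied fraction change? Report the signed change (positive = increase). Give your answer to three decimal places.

Observed p* = 107/171 = 0.62573.
Balance c(1−p*) = e gives c = e/(1 − 0.62573) = 0.118/0.37427 = 0.31528.
New p* = 1 − e/c = 1 − 0.11800/0.41302 = 0.71430.
Δp* = 0.71430 − 0.62573 = +0.08857.

0.089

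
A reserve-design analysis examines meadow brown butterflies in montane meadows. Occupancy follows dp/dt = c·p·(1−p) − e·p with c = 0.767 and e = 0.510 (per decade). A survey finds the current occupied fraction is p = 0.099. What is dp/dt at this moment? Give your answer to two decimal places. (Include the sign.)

0.02

Colonization term: c·p·(1−p) = 0.767×0.099×0.9010 = 0.06842.
Extinction term: e·p = 0.05049.
dp/dt = 0.06842 − 0.05049 = 0.01793.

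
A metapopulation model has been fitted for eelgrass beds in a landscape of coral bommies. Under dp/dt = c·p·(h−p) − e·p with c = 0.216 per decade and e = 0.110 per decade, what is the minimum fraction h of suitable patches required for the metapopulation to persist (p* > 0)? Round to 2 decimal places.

0.51

p* = h − e/c is positive only when h > e/c.
h_min = e/c = 0.110/0.216 = 0.5093.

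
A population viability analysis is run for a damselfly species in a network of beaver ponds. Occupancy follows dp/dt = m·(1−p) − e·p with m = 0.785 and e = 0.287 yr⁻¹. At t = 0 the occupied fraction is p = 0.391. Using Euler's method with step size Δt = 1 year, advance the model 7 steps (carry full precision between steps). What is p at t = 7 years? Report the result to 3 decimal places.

0.732

Update rule: p ← p + [m·(1−p) − e·p]·Δt with Δt = 1.
p: 0.39100 → 0.75685  (Δp = +0.36585)
p: 0.75685 → 0.73051  (Δp = -0.02634)
p: 0.73051 → 0.73240  (Δp = +0.00190)
p: 0.73240 → 0.73227  (Δp = -0.00014)
p: 0.73227 → 0.73228  (Δp = +0.00001)
p: 0.73228 → 0.73228  (Δp = -0.00000)
p: 0.73228 → 0.73228  (Δp = +0.00000)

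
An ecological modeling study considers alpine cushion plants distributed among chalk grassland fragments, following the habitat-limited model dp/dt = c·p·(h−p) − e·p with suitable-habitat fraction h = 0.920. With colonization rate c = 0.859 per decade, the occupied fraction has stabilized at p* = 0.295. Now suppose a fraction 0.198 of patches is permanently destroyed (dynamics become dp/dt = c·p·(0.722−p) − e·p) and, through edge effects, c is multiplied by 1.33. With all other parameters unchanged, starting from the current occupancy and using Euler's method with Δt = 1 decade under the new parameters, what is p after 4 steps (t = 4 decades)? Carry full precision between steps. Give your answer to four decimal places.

Balance c(h−p*) = e gives e = 0.859×(0.92 − 0.29500) = 0.53687.
Starting from p₀ = 0.29500; update p ← p + (dp/dt)·Δt with the new parameters.
  1  |  dp/dt·Δt = -0.014467  |  p_1 = 0.280533
  2  |  dp/dt·Δt = -0.009121  |  p_2 = 0.271412
  3  |  dp/dt·Δt = -0.005996  |  p_3 = 0.265416
  4  |  dp/dt·Δt = -0.004045  |  p_4 = 0.261371

0.2614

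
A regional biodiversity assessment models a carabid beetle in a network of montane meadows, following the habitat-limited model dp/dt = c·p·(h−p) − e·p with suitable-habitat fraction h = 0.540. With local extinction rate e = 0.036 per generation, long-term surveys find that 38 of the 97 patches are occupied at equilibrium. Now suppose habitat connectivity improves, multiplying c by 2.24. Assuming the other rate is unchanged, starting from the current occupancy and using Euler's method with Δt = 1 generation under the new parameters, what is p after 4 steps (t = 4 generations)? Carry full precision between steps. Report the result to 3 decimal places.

Observed p* = 38/97 = 0.39175.
Balance c(h−p*) = e gives c = e/(0.54 − 0.39175) = 0.036/0.14825 = 0.24284.
Starting from p₀ = 0.39175; update p ← p + (dp/dt)·Δt with the new parameters.
step 1: Δp = +0.01749, p = 0.40924
step 2: Δp = +0.01438, p = 0.42362
step 3: Δp = +0.01157, p = 0.43518
step 4: Δp = +0.00915, p = 0.44433

0.444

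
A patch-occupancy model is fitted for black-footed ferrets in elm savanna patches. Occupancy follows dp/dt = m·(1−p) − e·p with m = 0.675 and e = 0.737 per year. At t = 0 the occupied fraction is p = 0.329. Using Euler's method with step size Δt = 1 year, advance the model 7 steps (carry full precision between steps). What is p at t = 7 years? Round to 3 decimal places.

Update rule: p ← p + [m·(1−p) − e·p]·Δt with Δt = 1.
step 1: Δp = +0.21045, p = 0.53945
step 2: Δp = -0.08671, p = 0.45275
step 3: Δp = +0.03572, p = 0.48847
step 4: Δp = -0.01472, p = 0.47375
step 5: Δp = +0.00606, p = 0.47981
step 6: Δp = -0.00250, p = 0.47732
step 7: Δp = +0.00103, p = 0.47835

0.478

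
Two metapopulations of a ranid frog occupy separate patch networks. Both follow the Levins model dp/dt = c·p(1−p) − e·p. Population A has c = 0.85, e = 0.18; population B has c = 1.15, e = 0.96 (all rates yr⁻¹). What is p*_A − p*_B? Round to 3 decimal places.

A: p*_A = 1 − 0.18/0.85 = 0.7882.
B: p*_B = 1 − 0.96/1.15 = 0.1652.
p*_A − p*_B = 0.7882 − 0.1652 = 0.6230.

0.623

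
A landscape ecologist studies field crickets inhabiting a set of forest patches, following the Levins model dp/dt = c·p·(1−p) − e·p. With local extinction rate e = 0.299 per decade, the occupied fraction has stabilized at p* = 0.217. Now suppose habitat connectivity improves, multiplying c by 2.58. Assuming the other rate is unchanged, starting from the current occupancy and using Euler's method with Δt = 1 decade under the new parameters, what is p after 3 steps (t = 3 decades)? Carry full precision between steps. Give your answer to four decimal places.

Balance c(1−p*) = e gives c = e/(1 − 0.21700) = 0.299/0.78300 = 0.38186.
Starting from p₀ = 0.21700; update p ← p + (dp/dt)·Δt with the new parameters.
step 1: Δp = +0.10252, p = 0.31952
step 2: Δp = +0.11867, p = 0.43819
step 3: Δp = +0.11152, p = 0.54971

0.5497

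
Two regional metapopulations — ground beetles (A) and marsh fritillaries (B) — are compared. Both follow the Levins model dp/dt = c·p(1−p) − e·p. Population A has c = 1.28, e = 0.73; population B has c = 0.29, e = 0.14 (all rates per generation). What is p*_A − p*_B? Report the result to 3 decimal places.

A: p*_A = 1 − 0.73/1.28 = 0.4297.
B: p*_B = 1 − 0.14/0.29 = 0.5172.
p*_A − p*_B = 0.4297 − 0.5172 = -0.0876.

-0.088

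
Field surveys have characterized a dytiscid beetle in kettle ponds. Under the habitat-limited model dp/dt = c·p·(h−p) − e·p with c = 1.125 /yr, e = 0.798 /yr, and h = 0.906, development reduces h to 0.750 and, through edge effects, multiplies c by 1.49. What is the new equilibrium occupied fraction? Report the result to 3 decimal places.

0.274

Before: p* = h − e/c = 0.906 − 0.798/1.125 = 0.906 − 0.7093 = 0.1967.
After: c = 1.67625, e = 0.798, h = 0.750; p* = 0.750 − 0.798/1.67625 = 0.2739.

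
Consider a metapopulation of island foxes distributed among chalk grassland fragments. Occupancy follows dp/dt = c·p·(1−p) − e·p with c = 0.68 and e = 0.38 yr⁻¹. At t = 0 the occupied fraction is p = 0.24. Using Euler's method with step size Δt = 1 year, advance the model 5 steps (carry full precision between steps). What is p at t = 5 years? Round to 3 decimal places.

0.377

Update rule: p ← p + [c·p·(1−p) − e·p]·Δt with Δt = 1.
t = 1: p = 0.24000 + (+0.03283) = 0.27283
t = 2: p = 0.27283 + (+0.03123) = 0.30406
t = 3: p = 0.30406 + (+0.02835) = 0.33241
t = 4: p = 0.33241 + (+0.02458) = 0.35700
t = 5: p = 0.35700 + (+0.02043) = 0.37743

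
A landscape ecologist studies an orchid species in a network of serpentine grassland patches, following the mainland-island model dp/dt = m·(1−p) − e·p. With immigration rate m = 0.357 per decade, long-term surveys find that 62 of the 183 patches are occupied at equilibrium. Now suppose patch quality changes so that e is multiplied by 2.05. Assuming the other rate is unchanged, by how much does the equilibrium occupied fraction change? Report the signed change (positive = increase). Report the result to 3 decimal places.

Observed p* = 62/183 = 0.33880.
Balance m(1−p*) = e·p* gives e = m(1−p*)/p* = 0.357×0.66120/0.33880 = 0.69672.
New p* = m/(m+e) = 0.35700/(0.35700+1.42828) = 0.19997.
Δp* = 0.19997 − 0.33880 = -0.13883.

-0.139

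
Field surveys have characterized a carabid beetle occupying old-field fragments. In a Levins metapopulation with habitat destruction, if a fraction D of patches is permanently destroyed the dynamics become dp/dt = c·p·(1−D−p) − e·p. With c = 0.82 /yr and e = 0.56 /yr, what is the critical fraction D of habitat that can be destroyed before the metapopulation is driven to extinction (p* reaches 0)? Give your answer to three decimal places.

The nontrivial equilibrium is p* = (1−D) − e/c; extinction occurs when this hits zero.
So D_crit = 1 − e/c = 1 − 0.56/0.82 = 1 − 0.6829 = 0.3171.
Note this equals the original equilibrium occupancy — the Levins extinction-debt result.

0.317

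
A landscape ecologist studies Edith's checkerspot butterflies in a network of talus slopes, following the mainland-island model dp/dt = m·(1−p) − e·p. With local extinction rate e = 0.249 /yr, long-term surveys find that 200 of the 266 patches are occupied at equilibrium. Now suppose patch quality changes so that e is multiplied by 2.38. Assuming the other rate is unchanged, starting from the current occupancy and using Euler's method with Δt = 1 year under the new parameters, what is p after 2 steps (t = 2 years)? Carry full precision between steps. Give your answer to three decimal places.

Observed p* = 200/266 = 0.75188.
Balance m(1−p*) = e·p* gives m = e·p*/(1−p*) = 0.249×0.75188/0.24812 = 0.75455.
Starting from p₀ = 0.75188; update p ← p + (dp/dt)·Δt with the new parameters.
  1  |  dp/dt·Δt = -0.258361  |  p_1 = 0.493519
  2  |  dp/dt·Δt = +0.089694  |  p_2 = 0.583213

0.583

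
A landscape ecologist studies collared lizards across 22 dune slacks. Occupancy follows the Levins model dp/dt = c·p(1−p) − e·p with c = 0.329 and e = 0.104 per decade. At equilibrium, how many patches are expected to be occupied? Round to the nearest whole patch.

15

p* = 1 − e/c = 1 − 0.104/0.329 = 0.6839.
Expected occupied patches = N × p* = 22 × 0.6839 = 15.05 ≈ 15.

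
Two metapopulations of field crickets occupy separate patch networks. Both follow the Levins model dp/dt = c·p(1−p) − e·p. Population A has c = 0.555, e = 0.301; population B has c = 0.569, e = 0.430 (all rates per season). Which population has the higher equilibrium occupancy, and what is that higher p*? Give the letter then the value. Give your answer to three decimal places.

A, 0.458

A: p*_A = 1 − 0.301/0.555 = 0.4577.
B: p*_B = 1 − 0.430/0.569 = 0.2443.
A is higher at 0.4577.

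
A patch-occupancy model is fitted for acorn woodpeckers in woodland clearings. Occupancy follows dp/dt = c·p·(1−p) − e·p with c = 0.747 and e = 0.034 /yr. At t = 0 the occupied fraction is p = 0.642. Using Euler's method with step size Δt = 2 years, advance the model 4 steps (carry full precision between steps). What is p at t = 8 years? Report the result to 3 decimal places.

0.955

Update rule: p ← p + [c·p·(1−p) − e·p]·Δt with Δt = 2.
t = 2: p = 0.64200 + (+0.29972) = 0.94172
t = 4: p = 0.94172 + (+0.01796) = 0.95968
t = 6: p = 0.95968 + (-0.00745) = 0.95223
t = 8: p = 0.95223 + (+0.00321) = 0.95544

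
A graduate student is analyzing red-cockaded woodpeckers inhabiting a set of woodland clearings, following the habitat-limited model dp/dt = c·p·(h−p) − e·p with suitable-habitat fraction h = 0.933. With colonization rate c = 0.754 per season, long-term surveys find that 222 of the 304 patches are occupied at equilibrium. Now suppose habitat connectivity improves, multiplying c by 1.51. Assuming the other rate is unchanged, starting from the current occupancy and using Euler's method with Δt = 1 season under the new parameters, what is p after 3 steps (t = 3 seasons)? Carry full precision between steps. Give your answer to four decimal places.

Observed p* = 222/304 = 0.73026.
Balance c(h−p*) = e gives e = 0.754×(0.933 − 0.73026) = 0.15286.
Starting from p₀ = 0.73026; update p ← p + (dp/dt)·Δt with the new parameters.
t = 1: p = 0.73026 + (+0.05693) = 0.78719
t = 2: p = 0.78719 + (+0.01034) = 0.79754
t = 3: p = 0.79754 + (+0.00109) = 0.79863

0.7986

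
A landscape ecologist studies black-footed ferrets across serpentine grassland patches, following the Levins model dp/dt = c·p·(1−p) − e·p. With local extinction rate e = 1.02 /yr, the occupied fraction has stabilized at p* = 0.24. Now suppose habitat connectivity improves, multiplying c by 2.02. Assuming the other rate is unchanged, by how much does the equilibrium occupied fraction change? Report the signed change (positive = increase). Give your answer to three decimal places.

Balance c(1−p*) = e gives c = e/(1 − 0.24000) = 1.02/0.76000 = 1.34211.
New p* = 1 − e/c = 1 − 1.02000/2.71106 = 0.62376.
Δp* = 0.62376 − 0.24000 = +0.38376.

0.384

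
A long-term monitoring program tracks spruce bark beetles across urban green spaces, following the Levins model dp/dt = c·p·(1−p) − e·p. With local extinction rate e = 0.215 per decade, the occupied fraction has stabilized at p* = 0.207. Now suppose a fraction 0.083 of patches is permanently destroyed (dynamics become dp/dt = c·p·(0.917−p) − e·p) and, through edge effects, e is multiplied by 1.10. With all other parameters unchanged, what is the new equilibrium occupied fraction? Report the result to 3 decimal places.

Balance c(1−p*) = e gives c = e/(1 − 0.20700) = 0.215/0.79300 = 0.27112.
New p* = 0.917 − e/c = 0.917 − 0.23650/0.27112 = 0.04469.

0.045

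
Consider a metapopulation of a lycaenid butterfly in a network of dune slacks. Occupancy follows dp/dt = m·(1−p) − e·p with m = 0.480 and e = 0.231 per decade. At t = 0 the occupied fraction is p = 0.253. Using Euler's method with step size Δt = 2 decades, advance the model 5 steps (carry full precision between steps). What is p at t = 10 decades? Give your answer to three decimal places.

Update rule: p ← p + [m·(1−p) − e·p]·Δt with Δt = 2.
t = 2: p = 0.25300 + (+0.60023) = 0.85323
t = 4: p = 0.85323 + (-0.25330) = 0.59994
t = 6: p = 0.59994 + (+0.10689) = 0.70683
t = 8: p = 0.70683 + (-0.04511) = 0.66172
t = 10: p = 0.66172 + (+0.01904) = 0.68075

0.681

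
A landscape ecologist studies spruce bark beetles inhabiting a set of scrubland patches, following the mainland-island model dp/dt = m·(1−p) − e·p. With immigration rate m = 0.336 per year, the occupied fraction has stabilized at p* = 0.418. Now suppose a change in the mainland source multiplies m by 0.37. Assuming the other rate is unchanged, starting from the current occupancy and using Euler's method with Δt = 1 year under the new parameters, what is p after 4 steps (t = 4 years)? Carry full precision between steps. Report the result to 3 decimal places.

0.216

Balance m(1−p*) = e·p* gives e = m(1−p*)/p* = 0.336×0.58200/0.41800 = 0.46783.
Starting from p₀ = 0.41800; update p ← p + (dp/dt)·Δt with the new parameters.
step 1: Δp = -0.12320, p = 0.29480
step 2: Δp = -0.05025, p = 0.24456
step 3: Δp = -0.02049, p = 0.22406
step 4: Δp = -0.00836, p = 0.21570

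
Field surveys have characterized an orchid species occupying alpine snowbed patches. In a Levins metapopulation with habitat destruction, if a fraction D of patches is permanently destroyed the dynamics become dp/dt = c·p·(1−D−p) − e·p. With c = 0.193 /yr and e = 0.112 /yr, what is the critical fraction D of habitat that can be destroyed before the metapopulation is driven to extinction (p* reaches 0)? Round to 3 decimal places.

0.420

The nontrivial equilibrium is p* = (1−D) − e/c; extinction occurs when this hits zero.
So D_crit = 1 − e/c = 1 − 0.112/0.193 = 1 − 0.5803 = 0.4197.
Note this equals the original equilibrium occupancy — the Levins extinction-debt result.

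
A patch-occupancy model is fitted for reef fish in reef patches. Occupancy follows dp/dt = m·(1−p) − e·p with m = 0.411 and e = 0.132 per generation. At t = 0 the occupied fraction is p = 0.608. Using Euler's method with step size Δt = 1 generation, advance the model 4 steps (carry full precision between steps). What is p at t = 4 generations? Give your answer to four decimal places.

0.7504

Update rule: p ← p + [m·(1−p) − e·p]·Δt with Δt = 1.
p: 0.60800 → 0.68886  (Δp = +0.08086)
p: 0.68886 → 0.72581  (Δp = +0.03695)
p: 0.72581 → 0.74269  (Δp = +0.01689)
p: 0.74269 → 0.75041  (Δp = +0.00772)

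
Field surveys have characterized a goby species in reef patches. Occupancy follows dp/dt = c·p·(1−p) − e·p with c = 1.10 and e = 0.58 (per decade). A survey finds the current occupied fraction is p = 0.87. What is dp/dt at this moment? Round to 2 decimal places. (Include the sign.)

Colonization term: c·p·(1−p) = 1.10×0.87×0.1300 = 0.12441.
Extinction term: e·p = 0.50460.
dp/dt = 0.12441 − 0.50460 = -0.38019.

-0.38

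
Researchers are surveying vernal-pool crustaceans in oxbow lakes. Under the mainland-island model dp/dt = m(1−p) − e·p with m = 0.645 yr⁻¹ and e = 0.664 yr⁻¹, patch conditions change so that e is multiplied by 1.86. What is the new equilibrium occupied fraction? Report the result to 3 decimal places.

Before: p* = 0.645/(0.645+0.664) = 0.4927.
After: m = 0.645, e = 1.23504; p* = 0.645/1.8800 = 0.3431.

0.343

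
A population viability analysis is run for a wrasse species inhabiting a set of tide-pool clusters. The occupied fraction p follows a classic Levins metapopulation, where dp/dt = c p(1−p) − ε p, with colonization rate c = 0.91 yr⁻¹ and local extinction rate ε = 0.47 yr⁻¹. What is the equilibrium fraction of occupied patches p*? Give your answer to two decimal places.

0.48

At equilibrium, colonization balances extinction: c·p*·(1−p*) = ε·p*.
So p* = 1 − ε/c = 1 − 0.47/0.91 = 1 − 0.5165 = 0.4835.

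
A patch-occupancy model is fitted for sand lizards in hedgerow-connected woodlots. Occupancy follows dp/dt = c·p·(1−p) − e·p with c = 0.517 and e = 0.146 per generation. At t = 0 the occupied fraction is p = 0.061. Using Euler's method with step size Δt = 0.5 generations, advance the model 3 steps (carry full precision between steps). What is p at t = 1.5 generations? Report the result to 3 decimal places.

0.097

Update rule: p ← p + [c·p·(1−p) − e·p]·Δt with Δt = 0.5.
t = 0.5: p = 0.06100 + (+0.01035) = 0.07135
t = 1: p = 0.07135 + (+0.01192) = 0.08327
t = 1.5: p = 0.08327 + (+0.01365) = 0.09693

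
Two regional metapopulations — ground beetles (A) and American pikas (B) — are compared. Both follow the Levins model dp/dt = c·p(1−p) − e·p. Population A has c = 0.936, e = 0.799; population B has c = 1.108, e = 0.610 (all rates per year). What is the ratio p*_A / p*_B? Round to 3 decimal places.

A: p*_A = 1 − 0.799/0.936 = 0.1464.
B: p*_B = 1 − 0.610/1.108 = 0.4495.
p*_A / p*_B = 0.1464/0.4495 = 0.3257.

0.326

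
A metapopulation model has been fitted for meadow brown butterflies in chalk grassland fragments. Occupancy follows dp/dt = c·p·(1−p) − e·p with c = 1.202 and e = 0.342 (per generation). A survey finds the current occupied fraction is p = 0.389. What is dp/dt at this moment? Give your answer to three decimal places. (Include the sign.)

0.153

Colonization term: c·p·(1−p) = 1.202×0.389×0.6110 = 0.28569.
Extinction term: e·p = 0.13304.
dp/dt = 0.28569 − 0.13304 = 0.15265.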